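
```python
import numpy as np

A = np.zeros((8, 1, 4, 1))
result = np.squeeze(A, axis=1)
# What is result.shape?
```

(8, 4, 1)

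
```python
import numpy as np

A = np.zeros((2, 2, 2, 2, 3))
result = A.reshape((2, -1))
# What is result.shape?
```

(2, 24)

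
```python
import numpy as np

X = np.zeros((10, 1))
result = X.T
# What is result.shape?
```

(1, 10)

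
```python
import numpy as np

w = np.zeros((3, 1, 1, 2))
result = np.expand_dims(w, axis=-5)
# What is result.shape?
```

(1, 3, 1, 1, 2)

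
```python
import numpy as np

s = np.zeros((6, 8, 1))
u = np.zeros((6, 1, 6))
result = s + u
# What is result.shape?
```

(6, 8, 6)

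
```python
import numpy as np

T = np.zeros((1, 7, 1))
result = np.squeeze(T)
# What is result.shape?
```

(7,)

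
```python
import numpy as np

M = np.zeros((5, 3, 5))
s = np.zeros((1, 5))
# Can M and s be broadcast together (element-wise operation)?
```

Yes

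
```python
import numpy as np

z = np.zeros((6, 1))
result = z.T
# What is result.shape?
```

(1, 6)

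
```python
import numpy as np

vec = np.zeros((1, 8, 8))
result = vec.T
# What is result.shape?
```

(8, 8, 1)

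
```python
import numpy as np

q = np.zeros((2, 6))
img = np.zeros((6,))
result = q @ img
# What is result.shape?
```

(2,)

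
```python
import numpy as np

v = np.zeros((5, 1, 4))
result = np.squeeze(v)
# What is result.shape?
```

(5, 4)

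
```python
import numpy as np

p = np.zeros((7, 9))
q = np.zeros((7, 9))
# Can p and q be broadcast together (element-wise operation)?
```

Yes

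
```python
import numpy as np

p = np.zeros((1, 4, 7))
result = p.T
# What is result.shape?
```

(7, 4, 1)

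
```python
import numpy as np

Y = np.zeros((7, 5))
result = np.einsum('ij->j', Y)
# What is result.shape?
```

(5,)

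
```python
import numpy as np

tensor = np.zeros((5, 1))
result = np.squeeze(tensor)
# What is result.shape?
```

(5,)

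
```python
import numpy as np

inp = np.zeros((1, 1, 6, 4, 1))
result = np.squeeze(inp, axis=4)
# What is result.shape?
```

(1, 1, 6, 4)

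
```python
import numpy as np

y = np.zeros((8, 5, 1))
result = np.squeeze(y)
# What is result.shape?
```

(8, 5)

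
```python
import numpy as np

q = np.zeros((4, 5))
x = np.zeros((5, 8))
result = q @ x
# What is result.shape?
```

(4, 8)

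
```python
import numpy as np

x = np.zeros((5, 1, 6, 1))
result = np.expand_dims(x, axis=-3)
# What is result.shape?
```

(5, 1, 1, 6, 1)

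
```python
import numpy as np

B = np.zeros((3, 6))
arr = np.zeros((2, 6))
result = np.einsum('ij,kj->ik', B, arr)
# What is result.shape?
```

(3, 2)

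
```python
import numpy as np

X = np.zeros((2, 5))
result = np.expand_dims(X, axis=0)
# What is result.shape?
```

(1, 2, 5)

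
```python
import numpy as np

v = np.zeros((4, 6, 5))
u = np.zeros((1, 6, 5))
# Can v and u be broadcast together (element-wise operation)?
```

Yes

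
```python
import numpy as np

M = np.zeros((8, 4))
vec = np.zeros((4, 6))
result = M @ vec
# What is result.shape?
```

(8, 6)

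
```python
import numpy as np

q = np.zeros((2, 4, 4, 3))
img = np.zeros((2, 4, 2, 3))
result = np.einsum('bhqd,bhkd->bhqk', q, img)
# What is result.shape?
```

(2, 4, 4, 2)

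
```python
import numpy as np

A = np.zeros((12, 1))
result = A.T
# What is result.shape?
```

(1, 12)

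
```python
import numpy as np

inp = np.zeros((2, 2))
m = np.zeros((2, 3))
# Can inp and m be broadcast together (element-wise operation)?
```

No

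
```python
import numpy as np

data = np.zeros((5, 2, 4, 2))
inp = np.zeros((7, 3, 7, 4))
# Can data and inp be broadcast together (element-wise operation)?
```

No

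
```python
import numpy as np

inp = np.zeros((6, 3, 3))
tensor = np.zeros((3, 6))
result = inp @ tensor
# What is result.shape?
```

(6, 3, 6)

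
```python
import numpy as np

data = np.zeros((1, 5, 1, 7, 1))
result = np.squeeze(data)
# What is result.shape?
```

(5, 7)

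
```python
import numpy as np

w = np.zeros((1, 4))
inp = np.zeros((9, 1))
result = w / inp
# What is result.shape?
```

(9, 4)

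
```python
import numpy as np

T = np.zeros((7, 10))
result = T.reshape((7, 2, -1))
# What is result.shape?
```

(7, 2, 5)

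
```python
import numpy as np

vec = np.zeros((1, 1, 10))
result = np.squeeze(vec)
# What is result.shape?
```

(10,)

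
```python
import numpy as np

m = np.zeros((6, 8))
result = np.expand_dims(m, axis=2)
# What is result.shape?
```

(6, 8, 1)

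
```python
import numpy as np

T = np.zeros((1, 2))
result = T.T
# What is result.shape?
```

(2, 1)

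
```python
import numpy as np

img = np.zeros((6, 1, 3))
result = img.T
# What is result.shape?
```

(3, 1, 6)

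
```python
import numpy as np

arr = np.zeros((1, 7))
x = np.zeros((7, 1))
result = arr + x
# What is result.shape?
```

(7, 7)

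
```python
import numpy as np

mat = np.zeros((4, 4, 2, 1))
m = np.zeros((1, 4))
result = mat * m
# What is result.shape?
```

(4, 4, 2, 4)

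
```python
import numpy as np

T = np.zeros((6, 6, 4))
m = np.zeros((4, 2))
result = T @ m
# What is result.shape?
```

(6, 6, 2)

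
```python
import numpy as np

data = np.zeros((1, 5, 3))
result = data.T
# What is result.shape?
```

(3, 5, 1)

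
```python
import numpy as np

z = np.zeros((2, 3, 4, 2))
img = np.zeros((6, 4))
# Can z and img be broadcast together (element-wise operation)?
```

No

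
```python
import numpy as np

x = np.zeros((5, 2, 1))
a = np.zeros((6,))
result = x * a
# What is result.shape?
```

(5, 2, 6)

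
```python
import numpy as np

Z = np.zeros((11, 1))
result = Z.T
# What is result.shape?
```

(1, 11)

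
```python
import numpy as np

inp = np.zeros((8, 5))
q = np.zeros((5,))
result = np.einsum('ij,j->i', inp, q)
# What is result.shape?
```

(8,)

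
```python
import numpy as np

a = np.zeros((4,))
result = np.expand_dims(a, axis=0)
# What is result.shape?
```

(1, 4)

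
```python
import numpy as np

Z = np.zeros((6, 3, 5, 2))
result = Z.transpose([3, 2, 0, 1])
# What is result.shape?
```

(2, 5, 6, 3)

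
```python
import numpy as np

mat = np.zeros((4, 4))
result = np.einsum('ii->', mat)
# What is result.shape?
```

()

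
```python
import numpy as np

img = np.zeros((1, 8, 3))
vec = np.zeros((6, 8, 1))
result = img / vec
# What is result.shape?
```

(6, 8, 3)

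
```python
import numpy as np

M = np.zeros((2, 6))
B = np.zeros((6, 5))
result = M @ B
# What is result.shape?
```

(2, 5)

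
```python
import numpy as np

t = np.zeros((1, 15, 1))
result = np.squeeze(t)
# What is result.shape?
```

(15,)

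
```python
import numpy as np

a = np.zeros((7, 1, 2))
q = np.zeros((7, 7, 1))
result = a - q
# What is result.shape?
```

(7, 7, 2)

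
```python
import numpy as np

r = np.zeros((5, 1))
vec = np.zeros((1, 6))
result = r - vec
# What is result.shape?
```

(5, 6)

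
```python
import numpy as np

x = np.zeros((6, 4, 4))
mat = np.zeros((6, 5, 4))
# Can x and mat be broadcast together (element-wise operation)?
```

No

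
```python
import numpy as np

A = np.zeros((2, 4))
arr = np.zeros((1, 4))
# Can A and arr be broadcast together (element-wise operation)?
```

Yes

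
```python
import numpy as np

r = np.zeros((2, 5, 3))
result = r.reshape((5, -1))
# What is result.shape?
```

(5, 6)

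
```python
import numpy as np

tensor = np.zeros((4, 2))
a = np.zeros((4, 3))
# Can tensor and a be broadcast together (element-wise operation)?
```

No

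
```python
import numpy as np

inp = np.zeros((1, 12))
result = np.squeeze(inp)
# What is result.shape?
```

(12,)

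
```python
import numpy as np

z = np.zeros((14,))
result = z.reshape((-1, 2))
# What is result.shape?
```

(7, 2)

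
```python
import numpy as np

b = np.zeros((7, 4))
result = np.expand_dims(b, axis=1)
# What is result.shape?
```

(7, 1, 4)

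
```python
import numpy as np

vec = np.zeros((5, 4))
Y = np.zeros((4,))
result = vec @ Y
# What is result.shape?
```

(5,)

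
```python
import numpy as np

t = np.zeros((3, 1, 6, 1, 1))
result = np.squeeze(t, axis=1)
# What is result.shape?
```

(3, 6, 1, 1)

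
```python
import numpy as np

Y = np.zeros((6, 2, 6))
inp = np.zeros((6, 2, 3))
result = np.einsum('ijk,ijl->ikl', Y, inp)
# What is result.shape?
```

(6, 6, 3)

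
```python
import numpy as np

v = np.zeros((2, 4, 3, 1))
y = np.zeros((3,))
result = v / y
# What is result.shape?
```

(2, 4, 3, 3)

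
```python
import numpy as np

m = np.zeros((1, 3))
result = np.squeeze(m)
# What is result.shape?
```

(3,)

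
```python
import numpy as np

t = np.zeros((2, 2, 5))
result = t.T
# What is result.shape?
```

(5, 2, 2)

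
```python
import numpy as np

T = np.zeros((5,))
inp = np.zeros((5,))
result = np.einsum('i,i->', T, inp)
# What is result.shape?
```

()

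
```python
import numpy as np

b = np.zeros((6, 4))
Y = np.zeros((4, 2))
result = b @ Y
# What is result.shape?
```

(6, 2)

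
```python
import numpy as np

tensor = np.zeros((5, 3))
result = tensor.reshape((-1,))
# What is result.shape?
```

(15,)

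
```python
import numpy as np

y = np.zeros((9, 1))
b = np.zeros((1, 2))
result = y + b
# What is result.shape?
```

(9, 2)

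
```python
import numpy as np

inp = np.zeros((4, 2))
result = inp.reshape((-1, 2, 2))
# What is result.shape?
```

(2, 2, 2)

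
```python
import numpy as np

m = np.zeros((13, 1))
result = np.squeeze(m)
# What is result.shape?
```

(13,)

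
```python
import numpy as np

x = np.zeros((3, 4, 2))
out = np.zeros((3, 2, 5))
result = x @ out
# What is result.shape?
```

(3, 4, 5)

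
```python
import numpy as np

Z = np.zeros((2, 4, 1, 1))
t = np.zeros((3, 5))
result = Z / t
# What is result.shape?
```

(2, 4, 3, 5)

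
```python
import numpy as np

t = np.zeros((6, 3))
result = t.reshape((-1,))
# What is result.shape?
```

(18,)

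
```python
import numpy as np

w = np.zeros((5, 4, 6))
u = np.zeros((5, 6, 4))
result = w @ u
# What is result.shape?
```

(5, 4, 4)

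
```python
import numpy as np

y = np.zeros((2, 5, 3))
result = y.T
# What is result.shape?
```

(3, 5, 2)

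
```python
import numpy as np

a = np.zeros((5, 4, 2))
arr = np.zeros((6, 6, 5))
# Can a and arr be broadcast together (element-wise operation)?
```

No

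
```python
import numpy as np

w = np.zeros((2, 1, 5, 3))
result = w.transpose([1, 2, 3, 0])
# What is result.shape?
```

(1, 5, 3, 2)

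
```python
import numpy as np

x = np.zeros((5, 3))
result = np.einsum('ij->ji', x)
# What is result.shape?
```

(3, 5)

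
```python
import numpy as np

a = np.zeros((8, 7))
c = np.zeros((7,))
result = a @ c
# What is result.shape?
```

(8,)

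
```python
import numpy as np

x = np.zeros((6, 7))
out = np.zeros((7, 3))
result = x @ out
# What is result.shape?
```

(6, 3)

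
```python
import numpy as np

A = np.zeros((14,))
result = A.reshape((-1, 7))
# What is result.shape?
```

(2, 7)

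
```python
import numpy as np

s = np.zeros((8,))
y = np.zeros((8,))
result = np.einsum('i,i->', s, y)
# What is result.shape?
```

()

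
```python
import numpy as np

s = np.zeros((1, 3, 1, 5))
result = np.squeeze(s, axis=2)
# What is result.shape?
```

(1, 3, 5)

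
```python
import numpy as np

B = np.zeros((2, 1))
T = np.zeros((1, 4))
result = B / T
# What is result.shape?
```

(2, 4)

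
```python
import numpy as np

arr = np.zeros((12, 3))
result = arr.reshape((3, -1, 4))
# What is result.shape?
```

(3, 3, 4)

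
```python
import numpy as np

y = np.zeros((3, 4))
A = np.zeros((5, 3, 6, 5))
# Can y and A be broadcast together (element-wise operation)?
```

No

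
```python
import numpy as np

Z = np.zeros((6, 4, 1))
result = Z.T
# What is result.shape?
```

(1, 4, 6)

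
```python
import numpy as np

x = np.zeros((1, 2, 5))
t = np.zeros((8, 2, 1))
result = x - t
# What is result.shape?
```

(8, 2, 5)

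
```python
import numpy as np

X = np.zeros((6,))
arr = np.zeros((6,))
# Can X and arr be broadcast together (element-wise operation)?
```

Yes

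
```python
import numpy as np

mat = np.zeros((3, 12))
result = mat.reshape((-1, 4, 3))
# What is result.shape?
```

(3, 4, 3)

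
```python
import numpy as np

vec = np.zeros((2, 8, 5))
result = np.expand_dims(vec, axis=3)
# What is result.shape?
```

(2, 8, 5, 1)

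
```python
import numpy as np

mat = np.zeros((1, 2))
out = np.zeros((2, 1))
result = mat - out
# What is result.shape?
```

(2, 2)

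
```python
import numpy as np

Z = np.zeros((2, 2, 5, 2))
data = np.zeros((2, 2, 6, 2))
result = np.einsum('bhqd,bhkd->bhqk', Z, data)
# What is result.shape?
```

(2, 2, 5, 6)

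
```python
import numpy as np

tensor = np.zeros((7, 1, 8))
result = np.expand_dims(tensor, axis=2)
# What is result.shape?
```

(7, 1, 1, 8)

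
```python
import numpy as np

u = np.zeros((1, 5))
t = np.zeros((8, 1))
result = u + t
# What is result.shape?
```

(8, 5)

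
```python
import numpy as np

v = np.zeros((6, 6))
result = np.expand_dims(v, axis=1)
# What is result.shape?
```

(6, 1, 6)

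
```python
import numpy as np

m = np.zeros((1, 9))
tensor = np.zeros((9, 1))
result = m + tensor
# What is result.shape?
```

(9, 9)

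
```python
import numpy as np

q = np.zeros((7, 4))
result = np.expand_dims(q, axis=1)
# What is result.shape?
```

(7, 1, 4)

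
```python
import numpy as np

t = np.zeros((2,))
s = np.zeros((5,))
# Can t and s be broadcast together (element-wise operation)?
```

No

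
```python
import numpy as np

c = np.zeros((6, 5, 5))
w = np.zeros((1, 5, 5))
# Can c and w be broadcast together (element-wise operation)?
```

Yes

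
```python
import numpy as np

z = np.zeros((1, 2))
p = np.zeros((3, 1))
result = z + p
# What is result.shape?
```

(3, 2)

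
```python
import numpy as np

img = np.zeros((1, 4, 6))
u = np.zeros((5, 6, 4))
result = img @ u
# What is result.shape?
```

(5, 4, 4)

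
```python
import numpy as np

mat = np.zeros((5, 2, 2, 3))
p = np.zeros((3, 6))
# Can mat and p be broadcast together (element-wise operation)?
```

No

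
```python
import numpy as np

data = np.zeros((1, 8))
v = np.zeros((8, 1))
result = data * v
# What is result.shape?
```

(8, 8)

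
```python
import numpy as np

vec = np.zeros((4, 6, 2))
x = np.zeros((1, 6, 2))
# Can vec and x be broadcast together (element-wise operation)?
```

Yes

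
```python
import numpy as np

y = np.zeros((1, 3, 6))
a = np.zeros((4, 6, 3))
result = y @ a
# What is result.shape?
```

(4, 3, 3)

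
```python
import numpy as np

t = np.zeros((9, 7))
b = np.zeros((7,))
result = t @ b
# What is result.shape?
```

(9,)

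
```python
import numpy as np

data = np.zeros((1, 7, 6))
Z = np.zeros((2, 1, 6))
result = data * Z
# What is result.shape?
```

(2, 7, 6)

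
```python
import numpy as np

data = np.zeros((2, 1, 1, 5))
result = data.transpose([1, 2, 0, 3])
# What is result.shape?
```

(1, 1, 2, 5)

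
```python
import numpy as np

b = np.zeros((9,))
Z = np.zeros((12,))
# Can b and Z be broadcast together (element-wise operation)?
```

No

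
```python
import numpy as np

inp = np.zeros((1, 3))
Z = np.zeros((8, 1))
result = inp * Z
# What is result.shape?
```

(8, 3)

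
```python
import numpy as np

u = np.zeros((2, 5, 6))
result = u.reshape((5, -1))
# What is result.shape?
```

(5, 12)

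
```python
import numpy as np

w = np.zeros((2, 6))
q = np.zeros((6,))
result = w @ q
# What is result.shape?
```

(2,)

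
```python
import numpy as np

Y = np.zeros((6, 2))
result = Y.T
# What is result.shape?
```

(2, 6)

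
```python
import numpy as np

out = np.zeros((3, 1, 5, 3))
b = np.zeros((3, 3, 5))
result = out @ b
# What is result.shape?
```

(3, 3, 5, 5)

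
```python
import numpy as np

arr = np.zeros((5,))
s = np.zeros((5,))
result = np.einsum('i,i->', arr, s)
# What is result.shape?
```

()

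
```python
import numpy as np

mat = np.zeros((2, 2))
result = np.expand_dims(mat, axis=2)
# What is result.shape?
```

(2, 2, 1)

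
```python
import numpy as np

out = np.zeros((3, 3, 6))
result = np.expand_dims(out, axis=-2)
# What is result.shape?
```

(3, 3, 1, 6)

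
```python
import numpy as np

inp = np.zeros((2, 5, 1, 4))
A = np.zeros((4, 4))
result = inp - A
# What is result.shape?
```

(2, 5, 4, 4)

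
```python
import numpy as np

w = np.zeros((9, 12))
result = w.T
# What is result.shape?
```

(12, 9)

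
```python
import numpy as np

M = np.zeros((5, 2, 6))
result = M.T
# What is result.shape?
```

(6, 2, 5)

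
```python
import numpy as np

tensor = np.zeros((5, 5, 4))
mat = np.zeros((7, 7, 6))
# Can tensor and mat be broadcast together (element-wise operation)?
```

No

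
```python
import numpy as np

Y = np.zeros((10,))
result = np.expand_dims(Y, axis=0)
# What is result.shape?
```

(1, 10)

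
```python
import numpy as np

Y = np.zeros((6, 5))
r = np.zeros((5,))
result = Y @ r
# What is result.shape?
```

(6,)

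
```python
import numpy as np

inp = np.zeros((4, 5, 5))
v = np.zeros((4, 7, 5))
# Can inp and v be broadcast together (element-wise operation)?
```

No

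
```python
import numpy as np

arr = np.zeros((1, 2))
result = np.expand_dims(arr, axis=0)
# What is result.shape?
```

(1, 1, 2)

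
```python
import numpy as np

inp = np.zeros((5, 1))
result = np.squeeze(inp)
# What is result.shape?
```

(5,)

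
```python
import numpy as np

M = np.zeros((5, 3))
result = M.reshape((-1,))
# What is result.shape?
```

(15,)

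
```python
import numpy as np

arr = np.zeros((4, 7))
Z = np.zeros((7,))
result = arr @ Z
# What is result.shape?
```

(4,)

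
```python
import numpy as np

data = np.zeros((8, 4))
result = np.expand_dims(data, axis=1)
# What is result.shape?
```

(8, 1, 4)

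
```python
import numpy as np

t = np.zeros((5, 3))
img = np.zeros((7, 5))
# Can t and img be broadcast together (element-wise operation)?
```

No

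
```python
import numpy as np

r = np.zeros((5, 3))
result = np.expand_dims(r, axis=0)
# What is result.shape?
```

(1, 5, 3)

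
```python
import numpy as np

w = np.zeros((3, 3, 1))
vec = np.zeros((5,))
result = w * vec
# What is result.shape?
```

(3, 3, 5)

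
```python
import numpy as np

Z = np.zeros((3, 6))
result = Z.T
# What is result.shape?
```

(6, 3)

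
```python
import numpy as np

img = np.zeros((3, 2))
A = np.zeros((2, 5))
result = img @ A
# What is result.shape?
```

(3, 5)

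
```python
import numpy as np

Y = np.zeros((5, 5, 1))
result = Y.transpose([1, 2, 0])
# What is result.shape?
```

(5, 1, 5)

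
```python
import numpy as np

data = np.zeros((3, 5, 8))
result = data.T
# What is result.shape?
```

(8, 5, 3)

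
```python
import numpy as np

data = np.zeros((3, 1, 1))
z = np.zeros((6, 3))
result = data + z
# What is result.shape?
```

(3, 6, 3)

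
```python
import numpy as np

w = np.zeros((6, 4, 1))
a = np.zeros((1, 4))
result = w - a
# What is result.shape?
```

(6, 4, 4)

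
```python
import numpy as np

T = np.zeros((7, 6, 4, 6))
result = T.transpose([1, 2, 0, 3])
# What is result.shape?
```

(6, 4, 7, 6)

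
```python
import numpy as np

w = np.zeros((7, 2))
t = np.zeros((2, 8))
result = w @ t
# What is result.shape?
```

(7, 8)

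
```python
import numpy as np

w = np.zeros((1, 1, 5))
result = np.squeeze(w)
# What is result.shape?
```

(5,)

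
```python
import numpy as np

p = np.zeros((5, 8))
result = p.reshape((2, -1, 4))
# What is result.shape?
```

(2, 5, 4)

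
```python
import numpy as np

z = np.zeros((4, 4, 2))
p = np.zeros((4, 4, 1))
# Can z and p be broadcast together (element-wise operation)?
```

Yes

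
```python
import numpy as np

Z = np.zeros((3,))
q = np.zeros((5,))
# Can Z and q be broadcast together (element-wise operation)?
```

No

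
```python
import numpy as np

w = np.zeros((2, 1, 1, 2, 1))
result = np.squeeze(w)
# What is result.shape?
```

(2, 2)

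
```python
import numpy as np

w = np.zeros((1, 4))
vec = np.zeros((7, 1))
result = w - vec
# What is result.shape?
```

(7, 4)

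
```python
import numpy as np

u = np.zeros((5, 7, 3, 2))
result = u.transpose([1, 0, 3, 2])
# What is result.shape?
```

(7, 5, 2, 3)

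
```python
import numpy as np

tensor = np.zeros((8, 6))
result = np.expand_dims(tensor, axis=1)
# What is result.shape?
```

(8, 1, 6)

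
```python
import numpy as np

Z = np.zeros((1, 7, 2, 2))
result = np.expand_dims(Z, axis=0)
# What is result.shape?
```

(1, 1, 7, 2, 2)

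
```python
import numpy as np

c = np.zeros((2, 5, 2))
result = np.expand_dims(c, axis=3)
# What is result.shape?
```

(2, 5, 2, 1)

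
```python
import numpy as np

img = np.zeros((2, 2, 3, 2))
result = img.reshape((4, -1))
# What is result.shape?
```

(4, 6)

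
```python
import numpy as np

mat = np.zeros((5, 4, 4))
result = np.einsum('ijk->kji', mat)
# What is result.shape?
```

(4, 4, 5)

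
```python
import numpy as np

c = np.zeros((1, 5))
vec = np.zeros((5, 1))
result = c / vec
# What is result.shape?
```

(5, 5)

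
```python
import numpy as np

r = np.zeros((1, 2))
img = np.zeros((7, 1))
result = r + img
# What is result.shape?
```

(7, 2)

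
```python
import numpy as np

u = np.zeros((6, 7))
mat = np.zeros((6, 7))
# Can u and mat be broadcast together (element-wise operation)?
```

Yes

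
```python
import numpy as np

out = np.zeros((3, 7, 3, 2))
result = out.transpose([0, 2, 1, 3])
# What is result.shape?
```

(3, 3, 7, 2)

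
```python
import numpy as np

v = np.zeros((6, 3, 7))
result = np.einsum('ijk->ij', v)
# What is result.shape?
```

(6, 3)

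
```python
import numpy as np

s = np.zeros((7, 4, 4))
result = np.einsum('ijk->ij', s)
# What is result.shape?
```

(7, 4)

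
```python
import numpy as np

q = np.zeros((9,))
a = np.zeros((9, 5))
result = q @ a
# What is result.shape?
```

(5,)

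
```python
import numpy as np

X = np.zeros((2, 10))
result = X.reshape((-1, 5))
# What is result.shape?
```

(4, 5)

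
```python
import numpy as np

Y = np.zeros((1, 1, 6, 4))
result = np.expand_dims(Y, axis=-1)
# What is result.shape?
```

(1, 1, 6, 4, 1)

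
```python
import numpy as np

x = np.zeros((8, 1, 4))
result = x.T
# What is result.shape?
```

(4, 1, 8)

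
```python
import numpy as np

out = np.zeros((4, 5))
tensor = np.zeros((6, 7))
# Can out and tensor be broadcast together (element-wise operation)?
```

No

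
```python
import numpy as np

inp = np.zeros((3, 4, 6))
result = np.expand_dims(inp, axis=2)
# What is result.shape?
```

(3, 4, 1, 6)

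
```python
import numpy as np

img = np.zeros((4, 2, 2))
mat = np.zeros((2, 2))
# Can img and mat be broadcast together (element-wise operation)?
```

Yes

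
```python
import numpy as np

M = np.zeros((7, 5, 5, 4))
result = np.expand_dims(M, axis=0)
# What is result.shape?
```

(1, 7, 5, 5, 4)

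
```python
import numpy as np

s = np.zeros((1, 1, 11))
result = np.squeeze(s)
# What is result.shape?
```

(11,)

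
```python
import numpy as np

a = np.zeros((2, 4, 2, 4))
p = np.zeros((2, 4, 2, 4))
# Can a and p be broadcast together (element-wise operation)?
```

Yes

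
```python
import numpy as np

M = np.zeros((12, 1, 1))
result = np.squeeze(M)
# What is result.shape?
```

(12,)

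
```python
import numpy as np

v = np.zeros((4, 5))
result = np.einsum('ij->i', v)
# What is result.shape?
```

(4,)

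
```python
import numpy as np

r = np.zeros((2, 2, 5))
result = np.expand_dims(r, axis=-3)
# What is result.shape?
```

(2, 1, 2, 5)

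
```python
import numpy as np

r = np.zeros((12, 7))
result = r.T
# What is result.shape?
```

(7, 12)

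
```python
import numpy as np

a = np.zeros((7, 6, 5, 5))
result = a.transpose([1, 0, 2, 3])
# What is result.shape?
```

(6, 7, 5, 5)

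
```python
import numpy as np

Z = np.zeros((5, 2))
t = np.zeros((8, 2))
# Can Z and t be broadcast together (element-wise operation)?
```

No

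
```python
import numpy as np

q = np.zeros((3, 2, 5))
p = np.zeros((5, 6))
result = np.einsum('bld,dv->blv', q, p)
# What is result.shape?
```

(3, 2, 6)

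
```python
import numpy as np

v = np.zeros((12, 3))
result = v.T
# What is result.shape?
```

(3, 12)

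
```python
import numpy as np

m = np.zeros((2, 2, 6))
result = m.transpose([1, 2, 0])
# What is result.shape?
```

(2, 6, 2)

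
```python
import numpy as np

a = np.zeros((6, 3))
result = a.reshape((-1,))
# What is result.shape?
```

(18,)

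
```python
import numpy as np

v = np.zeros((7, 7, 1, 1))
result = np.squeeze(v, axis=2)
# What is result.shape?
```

(7, 7, 1)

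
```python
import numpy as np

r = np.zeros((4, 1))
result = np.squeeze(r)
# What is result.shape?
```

(4,)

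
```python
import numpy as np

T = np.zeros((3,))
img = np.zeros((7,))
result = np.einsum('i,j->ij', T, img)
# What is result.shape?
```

(3, 7)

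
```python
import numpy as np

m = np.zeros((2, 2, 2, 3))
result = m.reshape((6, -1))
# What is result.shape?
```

(6, 4)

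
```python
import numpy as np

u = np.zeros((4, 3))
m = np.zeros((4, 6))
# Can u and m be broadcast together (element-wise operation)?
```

No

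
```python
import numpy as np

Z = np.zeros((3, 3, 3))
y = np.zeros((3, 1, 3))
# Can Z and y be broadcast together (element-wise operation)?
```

Yes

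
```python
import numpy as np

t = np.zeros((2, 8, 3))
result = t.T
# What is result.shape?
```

(3, 8, 2)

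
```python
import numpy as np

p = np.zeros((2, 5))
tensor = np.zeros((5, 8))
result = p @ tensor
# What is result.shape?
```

(2, 8)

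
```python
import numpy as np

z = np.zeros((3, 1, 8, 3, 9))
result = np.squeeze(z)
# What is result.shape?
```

(3, 8, 3, 9)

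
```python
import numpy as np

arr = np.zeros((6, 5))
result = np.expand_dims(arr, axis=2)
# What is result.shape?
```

(6, 5, 1)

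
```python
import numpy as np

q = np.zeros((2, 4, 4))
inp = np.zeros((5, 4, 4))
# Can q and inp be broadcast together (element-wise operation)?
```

No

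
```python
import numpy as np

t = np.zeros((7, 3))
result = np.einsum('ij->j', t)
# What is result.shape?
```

(3,)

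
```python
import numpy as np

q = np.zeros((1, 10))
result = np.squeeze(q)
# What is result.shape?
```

(10,)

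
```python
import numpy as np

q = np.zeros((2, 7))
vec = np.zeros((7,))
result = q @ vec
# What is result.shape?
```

(2,)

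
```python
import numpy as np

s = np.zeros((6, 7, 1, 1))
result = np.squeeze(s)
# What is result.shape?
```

(6, 7)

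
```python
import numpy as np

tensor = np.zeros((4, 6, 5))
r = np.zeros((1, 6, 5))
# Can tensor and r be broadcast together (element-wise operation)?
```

Yes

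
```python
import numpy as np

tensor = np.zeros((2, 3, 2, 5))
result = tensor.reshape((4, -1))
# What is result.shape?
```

(4, 15)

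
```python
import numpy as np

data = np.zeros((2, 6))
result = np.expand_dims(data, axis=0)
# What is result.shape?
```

(1, 2, 6)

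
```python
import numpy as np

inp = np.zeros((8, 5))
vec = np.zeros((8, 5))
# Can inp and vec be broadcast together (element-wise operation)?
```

Yes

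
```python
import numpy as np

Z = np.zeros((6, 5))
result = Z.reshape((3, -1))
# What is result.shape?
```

(3, 10)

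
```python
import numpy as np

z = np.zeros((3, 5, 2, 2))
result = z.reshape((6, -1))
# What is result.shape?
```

(6, 10)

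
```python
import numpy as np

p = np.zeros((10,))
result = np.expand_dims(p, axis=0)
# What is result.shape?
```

(1, 10)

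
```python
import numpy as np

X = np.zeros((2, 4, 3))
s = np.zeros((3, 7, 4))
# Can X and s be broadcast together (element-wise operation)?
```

No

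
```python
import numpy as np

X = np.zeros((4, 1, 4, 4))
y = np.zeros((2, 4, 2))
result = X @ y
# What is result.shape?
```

(4, 2, 4, 2)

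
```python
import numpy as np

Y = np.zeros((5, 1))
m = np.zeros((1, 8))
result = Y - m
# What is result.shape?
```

(5, 8)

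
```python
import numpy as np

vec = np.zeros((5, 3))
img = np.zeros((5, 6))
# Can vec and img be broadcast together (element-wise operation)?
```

No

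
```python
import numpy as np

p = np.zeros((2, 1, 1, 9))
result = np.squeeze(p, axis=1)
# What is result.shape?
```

(2, 1, 9)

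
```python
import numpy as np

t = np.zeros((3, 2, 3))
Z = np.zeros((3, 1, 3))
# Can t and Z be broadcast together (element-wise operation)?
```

Yes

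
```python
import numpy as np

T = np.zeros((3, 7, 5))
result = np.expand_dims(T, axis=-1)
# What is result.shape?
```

(3, 7, 5, 1)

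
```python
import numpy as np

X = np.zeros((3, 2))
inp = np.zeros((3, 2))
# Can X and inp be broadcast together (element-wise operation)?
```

Yes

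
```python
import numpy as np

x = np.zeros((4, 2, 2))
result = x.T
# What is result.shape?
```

(2, 2, 4)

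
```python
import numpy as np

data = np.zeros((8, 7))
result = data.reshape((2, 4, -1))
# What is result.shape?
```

(2, 4, 7)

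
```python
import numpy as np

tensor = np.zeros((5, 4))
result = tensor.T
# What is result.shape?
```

(4, 5)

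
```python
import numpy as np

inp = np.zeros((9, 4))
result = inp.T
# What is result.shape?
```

(4, 9)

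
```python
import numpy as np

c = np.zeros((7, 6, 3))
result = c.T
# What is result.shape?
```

(3, 6, 7)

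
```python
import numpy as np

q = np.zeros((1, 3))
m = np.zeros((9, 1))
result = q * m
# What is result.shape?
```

(9, 3)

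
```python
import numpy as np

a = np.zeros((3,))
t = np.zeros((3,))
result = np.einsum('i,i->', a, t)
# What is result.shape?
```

()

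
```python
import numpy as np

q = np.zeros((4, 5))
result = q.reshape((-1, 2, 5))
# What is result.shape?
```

(2, 2, 5)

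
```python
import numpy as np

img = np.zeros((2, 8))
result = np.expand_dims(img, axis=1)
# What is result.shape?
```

(2, 1, 8)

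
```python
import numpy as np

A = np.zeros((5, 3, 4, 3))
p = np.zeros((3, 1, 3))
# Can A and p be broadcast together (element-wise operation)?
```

Yes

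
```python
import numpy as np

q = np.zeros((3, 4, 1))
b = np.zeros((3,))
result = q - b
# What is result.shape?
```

(3, 4, 3)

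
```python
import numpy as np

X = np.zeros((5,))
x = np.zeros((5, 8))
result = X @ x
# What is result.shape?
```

(8,)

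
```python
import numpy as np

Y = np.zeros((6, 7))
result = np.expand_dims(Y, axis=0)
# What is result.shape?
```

(1, 6, 7)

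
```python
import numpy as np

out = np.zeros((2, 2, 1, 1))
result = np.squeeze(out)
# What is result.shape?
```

(2, 2)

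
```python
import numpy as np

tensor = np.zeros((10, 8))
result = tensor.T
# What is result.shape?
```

(8, 10)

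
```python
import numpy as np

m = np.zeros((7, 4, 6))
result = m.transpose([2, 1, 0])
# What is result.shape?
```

(6, 4, 7)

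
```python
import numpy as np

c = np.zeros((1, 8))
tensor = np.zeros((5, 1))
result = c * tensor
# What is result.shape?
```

(5, 8)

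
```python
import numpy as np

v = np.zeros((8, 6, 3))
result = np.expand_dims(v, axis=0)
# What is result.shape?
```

(1, 8, 6, 3)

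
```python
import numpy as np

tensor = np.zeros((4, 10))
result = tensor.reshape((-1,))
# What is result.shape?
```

(40,)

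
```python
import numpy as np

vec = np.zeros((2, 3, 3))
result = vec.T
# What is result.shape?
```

(3, 3, 2)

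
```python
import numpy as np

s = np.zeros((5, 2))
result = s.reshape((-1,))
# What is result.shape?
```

(10,)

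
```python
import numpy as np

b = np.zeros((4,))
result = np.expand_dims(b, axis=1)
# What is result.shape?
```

(4, 1)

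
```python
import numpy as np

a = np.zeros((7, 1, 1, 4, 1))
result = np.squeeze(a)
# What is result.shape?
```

(7, 4)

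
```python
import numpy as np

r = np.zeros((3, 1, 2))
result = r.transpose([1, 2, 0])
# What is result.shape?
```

(1, 2, 3)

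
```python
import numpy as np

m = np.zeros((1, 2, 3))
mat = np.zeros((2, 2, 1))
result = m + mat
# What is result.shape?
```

(2, 2, 3)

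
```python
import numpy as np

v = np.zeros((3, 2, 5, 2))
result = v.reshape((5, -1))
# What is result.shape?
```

(5, 12)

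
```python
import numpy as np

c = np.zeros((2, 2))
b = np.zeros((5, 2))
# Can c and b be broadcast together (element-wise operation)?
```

No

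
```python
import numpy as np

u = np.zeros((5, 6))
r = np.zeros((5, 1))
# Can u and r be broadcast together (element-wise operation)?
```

Yes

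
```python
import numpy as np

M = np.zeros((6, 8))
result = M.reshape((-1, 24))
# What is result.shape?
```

(2, 24)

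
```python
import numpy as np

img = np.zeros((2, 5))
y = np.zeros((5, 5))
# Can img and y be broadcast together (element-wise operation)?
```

No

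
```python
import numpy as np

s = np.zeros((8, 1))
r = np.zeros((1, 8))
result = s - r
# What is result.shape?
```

(8, 8)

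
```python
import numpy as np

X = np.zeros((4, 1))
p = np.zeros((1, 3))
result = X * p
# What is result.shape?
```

(4, 3)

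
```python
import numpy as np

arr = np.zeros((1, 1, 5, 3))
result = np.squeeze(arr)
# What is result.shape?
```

(5, 3)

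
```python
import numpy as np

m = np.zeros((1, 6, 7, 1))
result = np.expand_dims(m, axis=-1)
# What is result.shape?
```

(1, 6, 7, 1, 1)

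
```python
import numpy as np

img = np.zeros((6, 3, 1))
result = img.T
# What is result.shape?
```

(1, 3, 6)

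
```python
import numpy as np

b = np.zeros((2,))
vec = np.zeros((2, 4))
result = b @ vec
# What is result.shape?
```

(4,)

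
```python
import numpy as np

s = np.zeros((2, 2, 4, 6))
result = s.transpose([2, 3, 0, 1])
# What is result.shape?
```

(4, 6, 2, 2)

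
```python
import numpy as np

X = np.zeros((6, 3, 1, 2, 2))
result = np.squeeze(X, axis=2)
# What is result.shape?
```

(6, 3, 2, 2)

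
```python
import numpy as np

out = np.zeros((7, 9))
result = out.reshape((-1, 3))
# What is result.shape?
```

(21, 3)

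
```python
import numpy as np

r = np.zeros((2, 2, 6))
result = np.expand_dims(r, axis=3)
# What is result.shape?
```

(2, 2, 6, 1)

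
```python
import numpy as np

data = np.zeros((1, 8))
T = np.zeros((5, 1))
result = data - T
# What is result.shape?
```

(5, 8)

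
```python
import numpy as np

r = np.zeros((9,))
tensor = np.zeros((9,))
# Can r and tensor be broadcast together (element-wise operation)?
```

Yes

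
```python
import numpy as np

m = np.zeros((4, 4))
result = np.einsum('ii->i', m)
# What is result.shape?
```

(4,)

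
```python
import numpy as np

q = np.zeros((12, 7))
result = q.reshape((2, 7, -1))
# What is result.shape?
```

(2, 7, 6)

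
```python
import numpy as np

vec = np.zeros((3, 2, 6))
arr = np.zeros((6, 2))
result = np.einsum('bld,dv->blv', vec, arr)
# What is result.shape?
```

(3, 2, 2)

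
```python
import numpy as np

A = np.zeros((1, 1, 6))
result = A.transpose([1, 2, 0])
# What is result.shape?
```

(1, 6, 1)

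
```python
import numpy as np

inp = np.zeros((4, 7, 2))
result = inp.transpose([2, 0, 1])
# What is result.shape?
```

(2, 4, 7)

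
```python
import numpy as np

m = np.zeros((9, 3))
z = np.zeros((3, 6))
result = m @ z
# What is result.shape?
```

(9, 6)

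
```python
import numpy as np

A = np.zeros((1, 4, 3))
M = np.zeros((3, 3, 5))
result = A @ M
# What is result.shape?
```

(3, 4, 5)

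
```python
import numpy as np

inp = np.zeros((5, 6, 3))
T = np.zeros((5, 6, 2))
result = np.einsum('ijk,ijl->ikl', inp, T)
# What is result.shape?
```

(5, 3, 2)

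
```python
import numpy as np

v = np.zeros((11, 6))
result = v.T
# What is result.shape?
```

(6, 11)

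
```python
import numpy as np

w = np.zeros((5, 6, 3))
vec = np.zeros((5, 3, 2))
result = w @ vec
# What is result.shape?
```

(5, 6, 2)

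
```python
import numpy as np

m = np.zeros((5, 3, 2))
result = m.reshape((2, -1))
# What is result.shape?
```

(2, 15)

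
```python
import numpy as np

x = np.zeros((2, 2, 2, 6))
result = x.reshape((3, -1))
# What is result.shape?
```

(3, 16)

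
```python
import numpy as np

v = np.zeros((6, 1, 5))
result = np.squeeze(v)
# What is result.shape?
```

(6, 5)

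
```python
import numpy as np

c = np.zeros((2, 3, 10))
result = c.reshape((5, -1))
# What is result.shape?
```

(5, 12)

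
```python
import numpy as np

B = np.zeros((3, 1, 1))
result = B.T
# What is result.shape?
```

(1, 1, 3)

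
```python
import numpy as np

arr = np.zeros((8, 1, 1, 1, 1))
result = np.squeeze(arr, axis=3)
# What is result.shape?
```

(8, 1, 1, 1)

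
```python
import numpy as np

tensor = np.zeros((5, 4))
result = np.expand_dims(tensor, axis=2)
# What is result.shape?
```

(5, 4, 1)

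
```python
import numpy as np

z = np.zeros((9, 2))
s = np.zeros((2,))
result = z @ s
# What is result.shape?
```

(9,)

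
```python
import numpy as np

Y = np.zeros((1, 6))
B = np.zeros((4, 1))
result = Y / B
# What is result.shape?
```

(4, 6)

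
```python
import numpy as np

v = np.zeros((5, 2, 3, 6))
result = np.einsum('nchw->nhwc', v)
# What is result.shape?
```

(5, 3, 6, 2)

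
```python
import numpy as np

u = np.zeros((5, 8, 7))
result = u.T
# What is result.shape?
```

(7, 8, 5)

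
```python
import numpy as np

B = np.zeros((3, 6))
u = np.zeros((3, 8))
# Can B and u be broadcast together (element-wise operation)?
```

No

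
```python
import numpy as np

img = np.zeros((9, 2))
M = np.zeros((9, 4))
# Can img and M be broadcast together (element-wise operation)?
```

No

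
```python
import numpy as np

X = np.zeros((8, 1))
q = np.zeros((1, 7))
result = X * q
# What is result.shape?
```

(8, 7)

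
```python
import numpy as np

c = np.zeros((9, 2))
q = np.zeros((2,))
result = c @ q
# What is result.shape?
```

(9,)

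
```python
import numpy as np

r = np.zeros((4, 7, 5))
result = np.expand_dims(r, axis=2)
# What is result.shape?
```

(4, 7, 1, 5)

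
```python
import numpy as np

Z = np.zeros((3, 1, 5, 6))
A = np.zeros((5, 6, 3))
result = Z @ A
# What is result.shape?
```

(3, 5, 5, 3)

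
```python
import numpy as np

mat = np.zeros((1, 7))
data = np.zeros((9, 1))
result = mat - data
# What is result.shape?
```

(9, 7)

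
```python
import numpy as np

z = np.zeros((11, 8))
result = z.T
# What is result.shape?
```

(8, 11)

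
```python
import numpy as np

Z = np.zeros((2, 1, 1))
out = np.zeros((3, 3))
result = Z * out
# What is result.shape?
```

(2, 3, 3)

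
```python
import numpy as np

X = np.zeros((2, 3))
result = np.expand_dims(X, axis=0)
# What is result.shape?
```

(1, 2, 3)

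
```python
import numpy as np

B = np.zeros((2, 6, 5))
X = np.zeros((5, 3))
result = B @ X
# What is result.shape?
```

(2, 6, 3)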